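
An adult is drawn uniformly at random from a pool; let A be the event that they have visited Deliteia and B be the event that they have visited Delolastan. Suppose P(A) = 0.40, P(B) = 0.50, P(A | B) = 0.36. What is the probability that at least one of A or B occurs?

0.72

P(A ∩ B) = P(B)·P(A|B) = 0.50 × 0.36 = 0.18
By inclusion-exclusion,
P(A ∪ B) = 0.40 + 0.50 − 0.18 = 0.72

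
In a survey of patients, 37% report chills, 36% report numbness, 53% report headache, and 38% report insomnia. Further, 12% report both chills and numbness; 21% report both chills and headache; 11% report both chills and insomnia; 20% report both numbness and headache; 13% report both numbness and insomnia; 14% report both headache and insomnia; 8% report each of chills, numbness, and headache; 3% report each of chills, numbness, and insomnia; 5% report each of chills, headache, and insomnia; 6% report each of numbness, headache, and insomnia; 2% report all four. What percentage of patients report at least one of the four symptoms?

93%

Inclusion–exclusion gives
P(≥1) = 37 + 36 + 53 + 38 − 12 − 21 − 11 − 20 − 13 − 14 + 8 + 3 + 5 + 6 − 2 = 93%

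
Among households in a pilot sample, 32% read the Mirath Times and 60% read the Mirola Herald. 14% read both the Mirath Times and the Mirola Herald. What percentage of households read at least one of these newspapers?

78%

Inclusion–exclusion gives
P(union) = 32 + 60 − 14 = 78%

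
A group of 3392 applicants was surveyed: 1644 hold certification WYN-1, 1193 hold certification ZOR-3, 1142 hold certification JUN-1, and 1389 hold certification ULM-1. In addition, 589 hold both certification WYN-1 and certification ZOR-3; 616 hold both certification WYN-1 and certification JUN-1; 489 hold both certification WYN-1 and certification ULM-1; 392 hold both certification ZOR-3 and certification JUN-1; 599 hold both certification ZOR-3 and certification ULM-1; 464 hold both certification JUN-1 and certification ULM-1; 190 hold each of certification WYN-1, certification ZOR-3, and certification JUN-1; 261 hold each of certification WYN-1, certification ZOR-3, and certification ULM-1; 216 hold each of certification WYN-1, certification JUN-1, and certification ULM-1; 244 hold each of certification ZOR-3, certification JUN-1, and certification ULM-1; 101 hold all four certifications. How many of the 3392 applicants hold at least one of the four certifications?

3029

Inclusion–exclusion gives
|union| = 1644 + 1193 + 1142 + 1389 − 589 − 616 − 489 − 392 − 599 − 464 + 190 + 261 + 216 + 244 − 101 = 3029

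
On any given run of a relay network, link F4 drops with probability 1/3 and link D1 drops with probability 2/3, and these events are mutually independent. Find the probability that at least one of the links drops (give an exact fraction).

7/9

Independence gives P(none) = ∏(1 − pᵢ).
P(none) = (1 − 1/3) × (1 − 2/3) = 2/3 × 1/3 = 2/9
P(at least one) = 1 − 2/9 = 7/9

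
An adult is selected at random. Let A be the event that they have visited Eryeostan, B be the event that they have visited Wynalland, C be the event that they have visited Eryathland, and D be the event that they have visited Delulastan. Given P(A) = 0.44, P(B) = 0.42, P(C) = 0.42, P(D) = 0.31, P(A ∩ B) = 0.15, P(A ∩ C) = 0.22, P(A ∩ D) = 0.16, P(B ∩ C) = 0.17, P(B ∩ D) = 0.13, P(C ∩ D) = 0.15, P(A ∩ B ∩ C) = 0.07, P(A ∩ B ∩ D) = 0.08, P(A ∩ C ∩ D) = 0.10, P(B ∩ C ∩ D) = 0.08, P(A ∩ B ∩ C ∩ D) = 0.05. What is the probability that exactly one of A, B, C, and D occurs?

0.42

By inclusion–exclusion (exactly-one form):
P(exactly one) = 0.44 + 0.42 + 0.42 + 0.31 − 2·0.15 − 2·0.22 − 2·0.16 − 2·0.17 − 2·0.13 − 2·0.15 + 3·0.07 + 3·0.08 + 3·0.10 + 3·0.08 − 4·0.05 = 0.42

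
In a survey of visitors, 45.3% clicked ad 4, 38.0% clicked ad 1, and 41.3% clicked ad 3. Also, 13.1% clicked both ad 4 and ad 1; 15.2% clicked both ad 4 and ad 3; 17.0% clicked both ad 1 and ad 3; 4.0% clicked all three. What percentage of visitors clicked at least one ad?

83.3%

Inclusion–exclusion gives
P(at least one) = 45.3 + 38.0 + 41.3 − 13.1 − 15.2 − 17.0 + 4.0 = 83.3%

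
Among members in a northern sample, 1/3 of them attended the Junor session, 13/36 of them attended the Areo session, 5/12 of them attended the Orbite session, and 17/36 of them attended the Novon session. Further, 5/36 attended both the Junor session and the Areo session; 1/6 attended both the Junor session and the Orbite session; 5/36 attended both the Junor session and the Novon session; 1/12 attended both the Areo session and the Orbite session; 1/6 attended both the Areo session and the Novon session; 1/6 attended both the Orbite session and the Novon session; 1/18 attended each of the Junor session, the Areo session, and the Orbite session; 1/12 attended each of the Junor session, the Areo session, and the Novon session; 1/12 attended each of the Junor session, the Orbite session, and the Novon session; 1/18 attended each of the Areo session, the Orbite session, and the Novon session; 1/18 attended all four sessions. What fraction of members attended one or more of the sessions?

Using inclusion–exclusion:
P(at least one) = 1/3 + 13/36 + 5/12 + 17/36 − 5/36 − 1/6 − 5/36 − 1/12 − 1/6 − 1/6 + 1/18 + 1/12 + 1/12 + 1/18 − 1/18 = 17/18

17/18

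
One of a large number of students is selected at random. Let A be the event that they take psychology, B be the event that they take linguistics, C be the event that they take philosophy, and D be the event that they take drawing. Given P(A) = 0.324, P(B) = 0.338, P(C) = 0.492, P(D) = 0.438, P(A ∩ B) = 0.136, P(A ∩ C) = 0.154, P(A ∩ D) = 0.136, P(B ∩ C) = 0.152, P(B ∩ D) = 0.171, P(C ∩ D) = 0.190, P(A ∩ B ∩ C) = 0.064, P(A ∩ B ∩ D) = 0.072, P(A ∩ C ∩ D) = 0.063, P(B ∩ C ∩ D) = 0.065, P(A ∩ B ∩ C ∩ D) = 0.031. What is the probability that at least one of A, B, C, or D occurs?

0.886

Apply inclusion-exclusion:
P(A ∪ B ∪ C ∪ D) = 0.324 + 0.338 + 0.492 + 0.438 − 0.136 − 0.154 − 0.136 − 0.152 − 0.171 − 0.190 + 0.064 + 0.072 + 0.063 + 0.065 − 0.031 = 0.886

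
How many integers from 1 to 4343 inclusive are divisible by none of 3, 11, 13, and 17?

2288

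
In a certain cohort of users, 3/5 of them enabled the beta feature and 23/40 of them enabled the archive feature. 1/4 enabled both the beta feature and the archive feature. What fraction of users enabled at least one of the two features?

37/40

By inclusion–exclusion:
P(union) = 3/5 + 23/40 − 1/4 = 37/40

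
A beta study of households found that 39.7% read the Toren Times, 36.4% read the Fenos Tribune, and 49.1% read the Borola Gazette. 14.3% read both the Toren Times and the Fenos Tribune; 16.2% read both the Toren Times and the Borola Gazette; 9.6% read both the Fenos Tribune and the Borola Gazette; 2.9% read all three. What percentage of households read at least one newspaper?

Using inclusion–exclusion:
P(at least one) = 39.7 + 36.4 + 49.1 − 14.3 − 16.2 − 9.6 + 2.9 = 88.0%

88.0%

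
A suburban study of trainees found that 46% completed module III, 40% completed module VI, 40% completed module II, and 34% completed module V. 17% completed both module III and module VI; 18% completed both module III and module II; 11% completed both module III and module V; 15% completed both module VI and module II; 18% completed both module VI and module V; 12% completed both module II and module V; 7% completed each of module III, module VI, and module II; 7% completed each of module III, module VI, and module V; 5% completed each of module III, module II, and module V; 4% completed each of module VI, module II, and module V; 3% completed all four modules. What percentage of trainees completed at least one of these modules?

By inclusion-exclusion,
P(union) = 46 + 40 + 40 + 34 − 17 − 18 − 11 − 15 − 18 − 12 + 7 + 7 + 5 + 4 − 3 = 89%

89%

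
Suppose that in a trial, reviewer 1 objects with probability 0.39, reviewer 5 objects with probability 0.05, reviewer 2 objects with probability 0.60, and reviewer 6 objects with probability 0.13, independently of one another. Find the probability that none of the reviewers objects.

0.201666

P(none) = (1 − 0.39) × (1 − 0.05) × (1 − 0.60) × (1 − 0.13) = 0.61 × 0.95 × 0.40 × 0.87 = 0.201666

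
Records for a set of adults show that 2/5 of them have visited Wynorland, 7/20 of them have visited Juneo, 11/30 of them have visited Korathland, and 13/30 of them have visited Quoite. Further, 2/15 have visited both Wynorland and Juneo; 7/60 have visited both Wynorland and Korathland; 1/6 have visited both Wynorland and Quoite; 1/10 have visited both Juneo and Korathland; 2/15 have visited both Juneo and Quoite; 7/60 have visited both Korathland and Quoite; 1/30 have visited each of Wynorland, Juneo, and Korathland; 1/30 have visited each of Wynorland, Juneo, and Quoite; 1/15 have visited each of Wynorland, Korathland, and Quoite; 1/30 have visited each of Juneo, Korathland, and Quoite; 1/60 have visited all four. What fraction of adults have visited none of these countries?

P(≥1) = 2/5 + 7/20 + 11/30 + 13/30 − 2/15 − 7/60 − 1/6 − 1/10 − 2/15 − 7/60 + 1/30 + 1/30 + 1/15 + 1/30 − 1/60 = 14/15
P(none) = 1 − 14/15 = 1/15

1/15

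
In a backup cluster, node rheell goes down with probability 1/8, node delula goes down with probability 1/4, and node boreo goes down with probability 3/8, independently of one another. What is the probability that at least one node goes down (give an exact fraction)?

151/256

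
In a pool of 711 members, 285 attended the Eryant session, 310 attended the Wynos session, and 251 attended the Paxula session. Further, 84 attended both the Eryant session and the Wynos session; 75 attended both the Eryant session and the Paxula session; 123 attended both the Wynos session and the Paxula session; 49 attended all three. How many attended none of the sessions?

98

Using inclusion–exclusion:
|at least one| = 285 + 310 + 251 − 84 − 75 − 123 + 49 = 613
None: 711 − 613 = 98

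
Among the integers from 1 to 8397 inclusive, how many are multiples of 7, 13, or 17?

Using inclusion–exclusion:
⌊8397/7⌋ + ⌊8397/13⌋ + ⌊8397/17⌋ − ⌊8397/91⌋ − ⌊8397/119⌋ − ⌊8397/221⌋ + ⌊8397/1547⌋ = 1199 + 645 + 493 − 92 − 70 − 37 + 5 = 2143

2143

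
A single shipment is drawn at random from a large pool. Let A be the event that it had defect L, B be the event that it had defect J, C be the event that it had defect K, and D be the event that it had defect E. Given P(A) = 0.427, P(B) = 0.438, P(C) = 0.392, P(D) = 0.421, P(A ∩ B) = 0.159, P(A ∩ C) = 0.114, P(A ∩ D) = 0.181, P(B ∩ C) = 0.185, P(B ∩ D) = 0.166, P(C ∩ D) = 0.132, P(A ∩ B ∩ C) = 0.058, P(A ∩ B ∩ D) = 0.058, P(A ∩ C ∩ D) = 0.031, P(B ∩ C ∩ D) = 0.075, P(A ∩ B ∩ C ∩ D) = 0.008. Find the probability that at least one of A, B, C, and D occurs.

By inclusion-exclusion,
P(A ∪ B ∪ C ∪ D) = 0.427 + 0.438 + 0.392 + 0.421 − 0.159 − 0.114 − 0.181 − 0.185 − 0.166 − 0.132 + 0.058 + 0.058 + 0.031 + 0.075 − 0.008 = 0.955

0.955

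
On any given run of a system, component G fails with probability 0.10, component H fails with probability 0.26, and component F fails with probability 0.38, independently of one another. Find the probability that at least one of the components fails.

0.58708

Independence gives P(none) = ∏(1 − pᵢ).
P(none) = (1 − 0.10) × (1 − 0.26) × (1 − 0.38) = 0.90 × 0.74 × 0.62 = 0.41292
P(at least one) = 1 − 0.41292 = 0.58708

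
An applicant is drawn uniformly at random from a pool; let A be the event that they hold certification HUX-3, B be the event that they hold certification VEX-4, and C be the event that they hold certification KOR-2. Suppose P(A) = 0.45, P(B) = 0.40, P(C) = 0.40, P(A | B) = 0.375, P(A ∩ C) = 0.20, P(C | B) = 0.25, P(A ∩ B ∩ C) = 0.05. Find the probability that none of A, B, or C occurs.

P(A ∩ B) = P(B)·P(A|B) = 0.40 × 0.375 = 0.15
P(B ∩ C) = P(B)·P(C|B) = 0.40 × 0.25 = 0.10
P(A ∪ B ∪ C) = 0.45 + 0.40 + 0.40 − 0.15 − 0.20 − 0.10 + 0.05 = 0.85
P(none) = 1 − 0.85 = 0.15

0.15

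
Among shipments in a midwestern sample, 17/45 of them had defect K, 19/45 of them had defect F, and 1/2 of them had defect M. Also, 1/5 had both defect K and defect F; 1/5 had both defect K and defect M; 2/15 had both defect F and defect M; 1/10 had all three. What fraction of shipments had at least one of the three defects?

13/15

Inclusion–exclusion gives
P(≥1) = 17/45 + 19/45 + 1/2 − 1/5 − 1/5 − 2/15 + 1/10 = 13/15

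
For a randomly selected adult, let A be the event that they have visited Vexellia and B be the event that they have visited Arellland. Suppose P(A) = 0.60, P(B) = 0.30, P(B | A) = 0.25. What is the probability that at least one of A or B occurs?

P(A ∩ B) = P(A)·P(B|A) = 0.60 × 0.25 = 0.15
Inclusion–exclusion gives
P(A ∪ B) = 0.60 + 0.30 − 0.15 = 0.75

0.75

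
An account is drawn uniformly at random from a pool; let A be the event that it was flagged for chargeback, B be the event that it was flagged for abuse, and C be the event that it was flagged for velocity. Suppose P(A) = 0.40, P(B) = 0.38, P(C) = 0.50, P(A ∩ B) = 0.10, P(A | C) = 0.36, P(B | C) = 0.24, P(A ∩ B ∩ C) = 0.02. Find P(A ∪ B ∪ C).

0.90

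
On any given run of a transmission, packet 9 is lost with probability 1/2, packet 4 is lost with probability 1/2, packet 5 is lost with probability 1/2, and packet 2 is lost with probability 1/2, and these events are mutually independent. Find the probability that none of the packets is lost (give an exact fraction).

P(none) = (1 − 1/2) × (1 − 1/2) × (1 − 1/2) × (1 − 1/2) = 1/2 × 1/2 × 1/2 × 1/2 = 1/16

1/16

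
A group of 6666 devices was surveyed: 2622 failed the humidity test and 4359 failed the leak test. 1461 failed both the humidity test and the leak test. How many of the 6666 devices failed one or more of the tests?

By inclusion–exclusion:
N(≥1) = 2622 + 4359 − 1461 = 5520

5520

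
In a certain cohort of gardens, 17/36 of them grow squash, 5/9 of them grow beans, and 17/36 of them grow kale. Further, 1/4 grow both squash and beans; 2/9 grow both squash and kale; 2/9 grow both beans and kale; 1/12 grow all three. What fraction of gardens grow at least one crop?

By inclusion-exclusion,
P(union) = 17/36 + 5/9 + 17/36 − 1/4 − 2/9 − 2/9 + 1/12 = 8/9

8/9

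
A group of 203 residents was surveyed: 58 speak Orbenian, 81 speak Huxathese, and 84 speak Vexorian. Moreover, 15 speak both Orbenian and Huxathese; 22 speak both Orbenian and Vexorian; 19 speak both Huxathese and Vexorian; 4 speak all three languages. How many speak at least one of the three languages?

Inclusion–exclusion gives
|union| = 58 + 81 + 84 − 15 − 22 − 19 + 4 = 171

171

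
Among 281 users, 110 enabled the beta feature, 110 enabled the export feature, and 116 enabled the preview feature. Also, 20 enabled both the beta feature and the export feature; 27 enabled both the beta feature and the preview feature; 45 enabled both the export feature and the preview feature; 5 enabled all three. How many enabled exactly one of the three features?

167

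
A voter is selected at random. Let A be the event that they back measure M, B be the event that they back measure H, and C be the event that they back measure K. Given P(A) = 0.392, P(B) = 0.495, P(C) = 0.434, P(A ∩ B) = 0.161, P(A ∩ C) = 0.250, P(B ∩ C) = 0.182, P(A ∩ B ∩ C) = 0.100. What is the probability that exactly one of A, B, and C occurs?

Using the inclusion–exclusion count for exactly one event:
P(exactly one) = 0.392 + 0.495 + 0.434 − 2·0.161 − 2·0.250 − 2·0.182 + 3·0.100 = 0.435

0.435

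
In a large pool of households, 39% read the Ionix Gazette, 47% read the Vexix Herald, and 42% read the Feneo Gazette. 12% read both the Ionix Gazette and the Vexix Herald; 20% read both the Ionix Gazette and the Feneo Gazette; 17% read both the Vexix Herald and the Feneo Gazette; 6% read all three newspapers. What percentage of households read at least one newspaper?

P(union) = 39 + 47 + 42 − 12 − 20 − 17 + 6 = 85%

85%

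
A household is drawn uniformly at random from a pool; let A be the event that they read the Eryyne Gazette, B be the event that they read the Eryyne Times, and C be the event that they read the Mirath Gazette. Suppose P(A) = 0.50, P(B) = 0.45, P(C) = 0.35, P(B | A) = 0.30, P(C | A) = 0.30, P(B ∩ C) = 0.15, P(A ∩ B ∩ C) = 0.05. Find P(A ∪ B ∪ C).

0.90

P(A ∩ B) = P(A)·P(B|A) = 0.50 × 0.30 = 0.15
P(A ∩ C) = P(A)·P(C|A) = 0.50 × 0.30 = 0.15
P(A ∪ B ∪ C) = 0.50 + 0.45 + 0.35 − 0.15 − 0.15 − 0.15 + 0.05 = 0.90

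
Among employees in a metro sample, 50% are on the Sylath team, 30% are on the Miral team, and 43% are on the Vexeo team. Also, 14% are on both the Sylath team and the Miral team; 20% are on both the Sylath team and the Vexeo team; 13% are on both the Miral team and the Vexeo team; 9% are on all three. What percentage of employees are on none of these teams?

P(at least one) = 50 + 30 + 43 − 14 − 20 − 13 + 9 = 85%
P(none) = 100% − 85% = 15%

15%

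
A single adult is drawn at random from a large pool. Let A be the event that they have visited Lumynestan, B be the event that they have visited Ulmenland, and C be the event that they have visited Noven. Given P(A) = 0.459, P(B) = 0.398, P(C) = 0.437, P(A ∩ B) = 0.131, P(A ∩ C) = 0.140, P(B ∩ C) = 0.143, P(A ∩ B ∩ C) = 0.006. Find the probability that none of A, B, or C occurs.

Using inclusion–exclusion:
P(A ∪ B ∪ C) = 0.459 + 0.398 + 0.437 − 0.131 − 0.140 − 0.143 + 0.006 = 0.886
P(none) = 1 − 0.886 = 0.114

0.114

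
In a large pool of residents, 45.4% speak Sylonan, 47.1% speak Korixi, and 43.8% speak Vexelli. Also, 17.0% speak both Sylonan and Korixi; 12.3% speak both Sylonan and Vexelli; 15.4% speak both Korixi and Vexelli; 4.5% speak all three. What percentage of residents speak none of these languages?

3.9%

P(union) = 45.4 + 47.1 + 43.8 − 17.0 − 12.3 − 15.4 + 4.5 = 96.1%
P(none) = 100% − 96.1% = 3.9%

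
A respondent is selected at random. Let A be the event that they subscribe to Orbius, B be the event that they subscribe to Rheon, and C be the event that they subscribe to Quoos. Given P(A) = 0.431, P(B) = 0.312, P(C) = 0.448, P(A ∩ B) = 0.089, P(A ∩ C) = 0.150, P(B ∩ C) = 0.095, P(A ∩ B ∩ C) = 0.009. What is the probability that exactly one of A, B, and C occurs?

0.550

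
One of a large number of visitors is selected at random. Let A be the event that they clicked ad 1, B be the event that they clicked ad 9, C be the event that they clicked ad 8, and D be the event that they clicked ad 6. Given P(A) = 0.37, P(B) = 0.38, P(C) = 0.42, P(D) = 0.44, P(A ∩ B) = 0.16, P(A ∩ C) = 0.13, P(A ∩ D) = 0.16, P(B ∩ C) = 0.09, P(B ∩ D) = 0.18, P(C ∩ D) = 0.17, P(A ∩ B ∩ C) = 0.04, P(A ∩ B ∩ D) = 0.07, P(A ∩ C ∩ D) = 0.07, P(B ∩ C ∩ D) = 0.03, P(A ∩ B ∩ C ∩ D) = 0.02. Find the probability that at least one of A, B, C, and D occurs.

0.91

P(A ∪ B ∪ C ∪ D) = 0.37 + 0.38 + 0.42 + 0.44 − 0.16 − 0.13 − 0.16 − 0.09 − 0.18 − 0.17 + 0.04 + 0.07 + 0.07 + 0.03 − 0.02 = 0.91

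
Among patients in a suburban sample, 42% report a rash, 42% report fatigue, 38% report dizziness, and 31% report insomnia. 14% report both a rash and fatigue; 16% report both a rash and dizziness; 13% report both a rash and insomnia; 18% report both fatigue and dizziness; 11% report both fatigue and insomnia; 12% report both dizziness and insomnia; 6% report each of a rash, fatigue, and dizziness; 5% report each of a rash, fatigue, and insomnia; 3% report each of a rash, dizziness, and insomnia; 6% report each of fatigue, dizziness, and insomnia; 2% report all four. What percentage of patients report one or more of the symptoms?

87%

By inclusion-exclusion,
P(at least one) = 42 + 42 + 38 + 31 − 14 − 16 − 13 − 18 − 11 − 12 + 6 + 5 + 3 + 6 − 2 = 87%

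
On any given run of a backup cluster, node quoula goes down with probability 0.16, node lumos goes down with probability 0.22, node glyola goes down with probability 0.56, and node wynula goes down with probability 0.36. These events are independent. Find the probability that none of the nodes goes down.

P(none) = (1 − 0.16) × (1 − 0.22) × (1 − 0.56) × (1 − 0.36) = 0.84 × 0.78 × 0.44 × 0.64 = 0.18450432

0.18450432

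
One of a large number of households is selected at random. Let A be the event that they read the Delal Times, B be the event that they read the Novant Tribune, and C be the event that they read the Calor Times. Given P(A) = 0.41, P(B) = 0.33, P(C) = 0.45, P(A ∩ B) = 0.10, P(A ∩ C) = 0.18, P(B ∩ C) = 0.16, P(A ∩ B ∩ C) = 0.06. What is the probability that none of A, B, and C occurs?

P(A ∪ B ∪ C) = 0.41 + 0.33 + 0.45 − 0.10 − 0.18 − 0.16 + 0.06 = 0.81
P(none) = 1 − 0.81 = 0.19

0.19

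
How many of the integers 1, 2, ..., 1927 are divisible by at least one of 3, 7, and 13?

642 + 275 + 148 − 91 − 49 − 21 + 7 = 911

911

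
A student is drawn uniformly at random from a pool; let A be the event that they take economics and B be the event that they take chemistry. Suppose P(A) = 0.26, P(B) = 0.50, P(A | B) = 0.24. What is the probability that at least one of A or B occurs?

P(A ∩ B) = P(B)·P(A|B) = 0.50 × 0.24 = 0.12
Inclusion–exclusion gives
P(A ∪ B) = 0.26 + 0.50 − 0.12 = 0.64

0.64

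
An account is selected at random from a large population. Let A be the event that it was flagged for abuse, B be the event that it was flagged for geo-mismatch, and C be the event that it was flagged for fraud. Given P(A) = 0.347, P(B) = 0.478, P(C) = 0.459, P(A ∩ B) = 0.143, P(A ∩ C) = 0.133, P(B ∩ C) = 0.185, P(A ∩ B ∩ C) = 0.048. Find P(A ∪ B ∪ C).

P(A ∪ B ∪ C) = 0.347 + 0.478 + 0.459 − 0.143 − 0.133 − 0.185 + 0.048 = 0.871

0.871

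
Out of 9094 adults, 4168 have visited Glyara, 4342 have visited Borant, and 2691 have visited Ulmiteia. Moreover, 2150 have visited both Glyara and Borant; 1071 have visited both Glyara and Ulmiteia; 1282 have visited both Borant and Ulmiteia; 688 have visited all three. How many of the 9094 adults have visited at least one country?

7386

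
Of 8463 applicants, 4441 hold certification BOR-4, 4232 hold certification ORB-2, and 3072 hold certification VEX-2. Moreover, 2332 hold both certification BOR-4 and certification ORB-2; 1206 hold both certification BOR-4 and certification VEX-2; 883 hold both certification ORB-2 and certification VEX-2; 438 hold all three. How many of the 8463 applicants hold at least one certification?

Inclusion–exclusion gives
|at least one| = 4441 + 4232 + 3072 − 2332 − 1206 − 883 + 438 = 7762

7762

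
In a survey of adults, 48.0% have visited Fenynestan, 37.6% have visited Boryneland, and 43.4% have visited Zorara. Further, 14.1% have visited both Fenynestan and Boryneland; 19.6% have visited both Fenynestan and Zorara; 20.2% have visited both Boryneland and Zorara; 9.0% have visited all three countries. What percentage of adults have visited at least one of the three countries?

P(≥1) = 48.0 + 37.6 + 43.4 − 14.1 − 19.6 − 20.2 + 9.0 = 84.1%

84.1%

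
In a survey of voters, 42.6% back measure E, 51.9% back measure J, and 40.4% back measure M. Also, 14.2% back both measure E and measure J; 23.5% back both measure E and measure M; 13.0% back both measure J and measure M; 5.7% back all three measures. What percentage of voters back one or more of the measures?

89.9%

Apply inclusion-exclusion:
P(at least one) = 42.6 + 51.9 + 40.4 − 14.2 − 23.5 − 13.0 + 5.7 = 89.9%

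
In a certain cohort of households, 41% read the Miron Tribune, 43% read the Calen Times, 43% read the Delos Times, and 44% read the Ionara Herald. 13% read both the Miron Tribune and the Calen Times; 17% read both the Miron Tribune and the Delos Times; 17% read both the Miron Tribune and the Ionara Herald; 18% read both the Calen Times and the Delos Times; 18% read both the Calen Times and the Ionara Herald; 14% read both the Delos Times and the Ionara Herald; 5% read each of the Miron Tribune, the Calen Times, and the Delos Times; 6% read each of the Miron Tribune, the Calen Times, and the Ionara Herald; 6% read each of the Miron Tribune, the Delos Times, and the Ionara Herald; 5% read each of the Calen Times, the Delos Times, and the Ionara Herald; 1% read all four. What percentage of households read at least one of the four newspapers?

P(at least one) = 41 + 43 + 43 + 44 − 13 − 17 − 17 − 18 − 18 − 14 + 5 + 6 + 6 + 5 − 1 = 95%

95%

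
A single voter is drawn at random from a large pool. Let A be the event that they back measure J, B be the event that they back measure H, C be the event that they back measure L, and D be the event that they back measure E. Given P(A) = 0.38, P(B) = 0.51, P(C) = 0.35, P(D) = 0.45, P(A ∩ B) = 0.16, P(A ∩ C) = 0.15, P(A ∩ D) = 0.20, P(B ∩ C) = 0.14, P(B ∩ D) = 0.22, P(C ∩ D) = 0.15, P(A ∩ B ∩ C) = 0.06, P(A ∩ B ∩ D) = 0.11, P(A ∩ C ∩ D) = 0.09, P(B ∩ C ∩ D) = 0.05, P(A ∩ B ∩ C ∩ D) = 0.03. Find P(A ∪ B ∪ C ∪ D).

0.95

By inclusion–exclusion:
P(A ∪ B ∪ C ∪ D) = 0.38 + 0.51 + 0.35 + 0.45 − 0.16 − 0.15 − 0.20 − 0.14 − 0.22 − 0.15 + 0.06 + 0.11 + 0.09 + 0.05 − 0.03 = 0.95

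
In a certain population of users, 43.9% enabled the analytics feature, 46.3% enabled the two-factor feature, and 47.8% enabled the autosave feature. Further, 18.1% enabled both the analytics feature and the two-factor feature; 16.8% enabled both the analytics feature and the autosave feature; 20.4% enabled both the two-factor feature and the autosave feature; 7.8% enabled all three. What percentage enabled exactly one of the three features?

50.8%

By inclusion–exclusion (exactly-one form):
P(exactly one) = 43.9 + 46.3 + 47.8 − 2·18.1 − 2·16.8 − 2·20.4 + 3·7.8 = 50.8%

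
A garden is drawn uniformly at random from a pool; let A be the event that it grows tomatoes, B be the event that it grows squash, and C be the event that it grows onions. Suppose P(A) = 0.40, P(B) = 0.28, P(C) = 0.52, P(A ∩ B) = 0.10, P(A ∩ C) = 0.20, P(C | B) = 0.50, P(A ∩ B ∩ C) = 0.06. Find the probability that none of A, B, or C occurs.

0.18

P(B ∩ C) = P(B)·P(C|B) = 0.28 × 0.50 = 0.14
P(A ∪ B ∪ C) = 0.40 + 0.28 + 0.52 − 0.10 − 0.20 − 0.14 + 0.06 = 0.82
P(none) = 1 − 0.82 = 0.18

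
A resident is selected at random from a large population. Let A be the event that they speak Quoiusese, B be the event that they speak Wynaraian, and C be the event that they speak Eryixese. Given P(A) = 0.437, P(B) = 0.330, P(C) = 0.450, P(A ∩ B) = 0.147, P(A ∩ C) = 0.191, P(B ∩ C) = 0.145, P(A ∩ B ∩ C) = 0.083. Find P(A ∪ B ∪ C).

0.817

Inclusion–exclusion gives
P(A ∪ B ∪ C) = 0.437 + 0.330 + 0.450 − 0.147 − 0.191 − 0.145 + 0.083 = 0.817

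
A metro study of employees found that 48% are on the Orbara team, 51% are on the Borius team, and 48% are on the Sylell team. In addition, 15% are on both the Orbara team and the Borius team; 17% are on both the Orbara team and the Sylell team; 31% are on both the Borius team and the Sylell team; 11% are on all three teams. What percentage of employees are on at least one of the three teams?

P(≥1) = 48 + 51 + 48 − 15 − 17 − 31 + 11 = 95%

95%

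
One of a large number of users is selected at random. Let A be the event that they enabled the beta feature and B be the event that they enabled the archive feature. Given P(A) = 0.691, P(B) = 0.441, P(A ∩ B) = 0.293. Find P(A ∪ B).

0.839

Using inclusion–exclusion:
P(A ∪ B) = 0.691 + 0.441 − 0.293 = 0.839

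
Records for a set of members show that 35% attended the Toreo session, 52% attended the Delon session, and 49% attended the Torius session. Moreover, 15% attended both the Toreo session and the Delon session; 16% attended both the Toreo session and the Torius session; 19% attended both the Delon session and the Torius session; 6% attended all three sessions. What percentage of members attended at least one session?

92%

P(at least one) = 35 + 52 + 49 − 15 − 16 − 19 + 6 = 92%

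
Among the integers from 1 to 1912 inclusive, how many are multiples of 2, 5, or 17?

956 + 382 + 112 − 191 − 56 − 22 + 11 = 1192

1192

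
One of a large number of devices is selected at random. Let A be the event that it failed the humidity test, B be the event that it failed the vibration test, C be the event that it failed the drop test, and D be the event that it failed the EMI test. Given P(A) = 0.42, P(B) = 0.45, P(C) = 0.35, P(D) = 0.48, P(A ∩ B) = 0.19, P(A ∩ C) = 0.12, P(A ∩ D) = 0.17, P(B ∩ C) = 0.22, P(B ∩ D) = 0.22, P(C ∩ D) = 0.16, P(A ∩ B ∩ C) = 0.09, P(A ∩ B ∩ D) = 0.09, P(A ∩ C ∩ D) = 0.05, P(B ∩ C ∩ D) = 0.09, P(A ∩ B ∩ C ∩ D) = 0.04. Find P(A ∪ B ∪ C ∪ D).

Using inclusion–exclusion:
P(A ∪ B ∪ C ∪ D) = 0.42 + 0.45 + 0.35 + 0.48 − 0.19 − 0.12 − 0.17 − 0.22 − 0.22 − 0.16 + 0.09 + 0.09 + 0.05 + 0.09 − 0.04 = 0.90

0.90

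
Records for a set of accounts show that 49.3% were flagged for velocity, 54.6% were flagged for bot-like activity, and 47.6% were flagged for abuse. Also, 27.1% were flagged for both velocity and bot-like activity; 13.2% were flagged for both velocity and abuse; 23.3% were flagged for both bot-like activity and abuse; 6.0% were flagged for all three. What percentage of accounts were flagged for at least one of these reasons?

93.9%

P(≥1) = 49.3 + 54.6 + 47.6 − 27.1 − 13.2 − 23.3 + 6.0 = 93.9%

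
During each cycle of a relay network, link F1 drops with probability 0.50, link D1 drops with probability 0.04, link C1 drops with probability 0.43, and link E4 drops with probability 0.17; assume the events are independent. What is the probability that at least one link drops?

0.772912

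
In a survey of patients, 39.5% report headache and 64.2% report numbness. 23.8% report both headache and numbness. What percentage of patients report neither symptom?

20.1%

Using inclusion–exclusion:
P(≥1) = 39.5 + 64.2 − 23.8 = 79.9%
P(none) = 100% − 79.9% = 20.1%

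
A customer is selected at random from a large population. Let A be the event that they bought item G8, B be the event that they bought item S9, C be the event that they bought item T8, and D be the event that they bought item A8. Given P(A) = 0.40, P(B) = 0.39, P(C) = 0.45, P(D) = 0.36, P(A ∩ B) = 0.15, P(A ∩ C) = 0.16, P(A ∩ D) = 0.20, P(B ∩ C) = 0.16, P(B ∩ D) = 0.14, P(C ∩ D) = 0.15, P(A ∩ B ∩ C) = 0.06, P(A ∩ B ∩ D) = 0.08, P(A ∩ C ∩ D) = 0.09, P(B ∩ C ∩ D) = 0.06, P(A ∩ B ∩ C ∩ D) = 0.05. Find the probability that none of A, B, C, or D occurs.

0.12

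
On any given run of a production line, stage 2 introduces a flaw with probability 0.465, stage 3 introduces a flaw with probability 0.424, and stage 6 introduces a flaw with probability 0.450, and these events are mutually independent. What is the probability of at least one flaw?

0.830512

P(none) = (1 − 0.465) × (1 − 0.424) × (1 − 0.450) = 0.535 × 0.576 × 0.550 = 0.169488
P(at least one) = 1 − 0.169488 = 0.830512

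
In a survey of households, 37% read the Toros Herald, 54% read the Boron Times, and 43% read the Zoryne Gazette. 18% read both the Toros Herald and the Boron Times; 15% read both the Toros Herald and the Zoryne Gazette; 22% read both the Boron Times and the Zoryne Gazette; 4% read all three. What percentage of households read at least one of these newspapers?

By inclusion–exclusion:
P(at least one) = 37 + 54 + 43 − 18 − 15 − 22 + 4 = 83%

83%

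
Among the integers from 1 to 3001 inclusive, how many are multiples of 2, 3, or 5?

1500 + 1000 + 600 − 500 − 300 − 200 + 100 = 2200

2200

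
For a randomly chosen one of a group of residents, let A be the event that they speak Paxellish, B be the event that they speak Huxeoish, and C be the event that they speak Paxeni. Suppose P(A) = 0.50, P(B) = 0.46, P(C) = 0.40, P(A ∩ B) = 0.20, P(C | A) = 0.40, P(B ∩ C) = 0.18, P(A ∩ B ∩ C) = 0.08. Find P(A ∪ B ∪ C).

P(A ∩ C) = P(A)·P(C|A) = 0.50 × 0.40 = 0.20
P(A ∪ B ∪ C) = 0.50 + 0.46 + 0.40 − 0.20 − 0.20 − 0.18 + 0.08 = 0.86

0.86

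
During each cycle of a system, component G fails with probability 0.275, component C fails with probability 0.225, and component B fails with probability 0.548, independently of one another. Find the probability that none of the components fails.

Independence gives P(none) = ∏(1 − pᵢ).
P(none) = (1 − 0.275) × (1 − 0.225) × (1 − 0.548) = 0.725 × 0.775 × 0.452 = 0.2539675

0.2539675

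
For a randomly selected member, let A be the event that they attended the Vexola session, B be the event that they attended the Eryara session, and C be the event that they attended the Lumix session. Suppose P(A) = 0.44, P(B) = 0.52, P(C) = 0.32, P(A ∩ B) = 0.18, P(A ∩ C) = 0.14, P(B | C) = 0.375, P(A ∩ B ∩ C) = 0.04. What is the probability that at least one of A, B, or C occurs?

0.88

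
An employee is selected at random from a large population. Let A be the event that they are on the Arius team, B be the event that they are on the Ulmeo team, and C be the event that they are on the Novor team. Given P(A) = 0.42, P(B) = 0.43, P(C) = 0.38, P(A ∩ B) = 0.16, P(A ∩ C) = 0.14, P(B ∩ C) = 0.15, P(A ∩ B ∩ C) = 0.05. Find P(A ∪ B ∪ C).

0.83

Using inclusion–exclusion:
P(A ∪ B ∪ C) = 0.42 + 0.43 + 0.38 − 0.16 − 0.14 − 0.15 + 0.05 = 0.83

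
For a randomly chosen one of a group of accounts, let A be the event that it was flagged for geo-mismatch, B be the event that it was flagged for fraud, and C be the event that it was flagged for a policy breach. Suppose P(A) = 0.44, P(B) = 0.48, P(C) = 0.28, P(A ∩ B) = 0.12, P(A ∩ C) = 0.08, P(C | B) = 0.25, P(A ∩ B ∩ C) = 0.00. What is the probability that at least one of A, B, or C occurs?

0.88

P(B ∩ C) = P(B)·P(C|B) = 0.48 × 0.25 = 0.12
Using inclusion–exclusion:
P(A ∪ B ∪ C) = 0.44 + 0.48 + 0.28 − 0.12 − 0.08 − 0.12 + 0.00 = 0.88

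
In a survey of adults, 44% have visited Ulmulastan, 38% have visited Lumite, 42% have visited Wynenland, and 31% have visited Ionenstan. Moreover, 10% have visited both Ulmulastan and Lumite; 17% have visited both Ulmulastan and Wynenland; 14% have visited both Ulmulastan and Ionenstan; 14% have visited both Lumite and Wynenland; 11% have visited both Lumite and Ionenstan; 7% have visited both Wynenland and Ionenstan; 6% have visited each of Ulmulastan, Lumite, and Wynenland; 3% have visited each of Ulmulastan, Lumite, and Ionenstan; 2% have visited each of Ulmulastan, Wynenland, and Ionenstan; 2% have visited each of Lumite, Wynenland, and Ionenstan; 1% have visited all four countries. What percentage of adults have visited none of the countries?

P(≥1) = 44 + 38 + 42 + 31 − 10 − 17 − 14 − 14 − 11 − 7 + 6 + 3 + 2 + 2 − 1 = 94%
P(none) = 100% − 94% = 6%

6%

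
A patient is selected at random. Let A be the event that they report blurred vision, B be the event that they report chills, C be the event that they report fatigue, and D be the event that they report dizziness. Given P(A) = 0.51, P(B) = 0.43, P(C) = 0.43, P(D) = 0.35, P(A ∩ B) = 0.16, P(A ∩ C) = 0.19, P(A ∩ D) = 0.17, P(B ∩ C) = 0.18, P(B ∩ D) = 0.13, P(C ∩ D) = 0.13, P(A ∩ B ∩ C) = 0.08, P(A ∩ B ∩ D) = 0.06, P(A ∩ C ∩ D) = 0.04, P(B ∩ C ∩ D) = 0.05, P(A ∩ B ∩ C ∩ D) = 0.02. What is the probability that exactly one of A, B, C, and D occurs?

0.41

P(exactly one) = 0.51 + 0.43 + 0.43 + 0.35 − 2·0.16 − 2·0.19 − 2·0.17 − 2·0.18 − 2·0.13 − 2·0.13 + 3·0.08 + 3·0.06 + 3·0.04 + 3·0.05 − 4·0.02 = 0.41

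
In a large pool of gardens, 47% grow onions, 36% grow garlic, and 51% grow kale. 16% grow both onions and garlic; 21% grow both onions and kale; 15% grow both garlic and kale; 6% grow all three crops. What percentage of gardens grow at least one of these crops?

88%

By inclusion–exclusion:
P(union) = 47 + 36 + 51 − 16 − 21 − 15 + 6 = 88%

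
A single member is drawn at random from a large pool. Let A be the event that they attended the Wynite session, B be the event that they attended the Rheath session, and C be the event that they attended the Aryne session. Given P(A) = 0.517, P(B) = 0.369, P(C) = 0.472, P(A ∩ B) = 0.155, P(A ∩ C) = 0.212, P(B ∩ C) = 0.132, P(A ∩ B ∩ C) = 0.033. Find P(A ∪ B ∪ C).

0.892

By inclusion-exclusion,
P(A ∪ B ∪ C) = 0.517 + 0.369 + 0.472 − 0.155 − 0.212 − 0.132 + 0.033 = 0.892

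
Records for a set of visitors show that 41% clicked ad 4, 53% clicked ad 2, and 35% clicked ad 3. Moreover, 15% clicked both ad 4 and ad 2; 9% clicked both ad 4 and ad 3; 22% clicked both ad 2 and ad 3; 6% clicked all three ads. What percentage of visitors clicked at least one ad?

89%

Apply inclusion-exclusion:
P(≥1) = 41 + 53 + 35 − 15 − 9 − 22 + 6 = 89%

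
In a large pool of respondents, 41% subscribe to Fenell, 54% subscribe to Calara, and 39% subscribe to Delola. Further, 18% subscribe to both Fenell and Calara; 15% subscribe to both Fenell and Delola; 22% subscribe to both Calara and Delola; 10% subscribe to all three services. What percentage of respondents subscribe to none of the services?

11%

Apply inclusion-exclusion:
P(at least one) = 41 + 54 + 39 − 18 − 15 − 22 + 10 = 89%
P(none) = 100% − 89% = 11%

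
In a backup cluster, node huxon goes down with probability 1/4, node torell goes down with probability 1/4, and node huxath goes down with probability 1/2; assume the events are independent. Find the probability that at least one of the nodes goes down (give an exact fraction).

P(none) = (1 − 1/4) × (1 − 1/4) × (1 − 1/2) = 3/4 × 3/4 × 1/2 = 9/32
P(at least one) = 1 − 9/32 = 23/32

23/32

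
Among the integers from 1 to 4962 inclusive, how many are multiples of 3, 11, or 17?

2131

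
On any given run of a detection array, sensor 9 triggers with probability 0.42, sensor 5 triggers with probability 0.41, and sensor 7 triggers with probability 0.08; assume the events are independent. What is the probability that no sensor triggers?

P(none) = (1 − 0.42) × (1 − 0.41) × (1 − 0.08) = 0.58 × 0.59 × 0.92 = 0.314824

0.314824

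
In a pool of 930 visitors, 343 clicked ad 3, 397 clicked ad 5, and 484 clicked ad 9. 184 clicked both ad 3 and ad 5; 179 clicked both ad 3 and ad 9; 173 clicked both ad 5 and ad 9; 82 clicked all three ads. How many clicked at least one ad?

|union| = 343 + 397 + 484 − 184 − 179 − 173 + 82 = 770

770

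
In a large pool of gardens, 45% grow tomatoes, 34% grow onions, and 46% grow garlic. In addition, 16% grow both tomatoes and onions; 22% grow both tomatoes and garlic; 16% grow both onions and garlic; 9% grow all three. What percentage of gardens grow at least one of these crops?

By inclusion–exclusion:
P(union) = 45 + 34 + 46 − 16 − 22 − 16 + 9 = 80%

80%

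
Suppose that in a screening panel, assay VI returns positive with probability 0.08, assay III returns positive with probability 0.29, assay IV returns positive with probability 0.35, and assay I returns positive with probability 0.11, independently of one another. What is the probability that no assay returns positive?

Since the events are independent, P(none) is the product of the individual non-occurrence probabilities.
P(none) = (1 − 0.08) × (1 − 0.29) × (1 − 0.35) × (1 − 0.11) = 0.92 × 0.71 × 0.65 × 0.89 = 0.3778762

0.3778762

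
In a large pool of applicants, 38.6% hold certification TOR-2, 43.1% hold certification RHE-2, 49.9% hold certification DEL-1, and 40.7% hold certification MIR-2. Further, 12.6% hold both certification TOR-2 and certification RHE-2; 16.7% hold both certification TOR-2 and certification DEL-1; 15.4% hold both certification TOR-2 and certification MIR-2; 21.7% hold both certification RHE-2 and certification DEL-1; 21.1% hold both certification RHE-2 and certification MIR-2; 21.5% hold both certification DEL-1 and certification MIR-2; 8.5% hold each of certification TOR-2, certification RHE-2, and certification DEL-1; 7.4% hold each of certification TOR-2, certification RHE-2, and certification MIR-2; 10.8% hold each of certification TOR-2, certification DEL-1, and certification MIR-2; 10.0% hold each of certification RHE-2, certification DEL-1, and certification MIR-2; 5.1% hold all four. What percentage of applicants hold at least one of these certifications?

94.9%

P(≥1) = 38.6 + 43.1 + 49.9 + 40.7 − 12.6 − 16.7 − 15.4 − 21.7 − 21.1 − 21.5 + 8.5 + 7.4 + 10.8 + 10.0 − 5.1 = 94.9%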